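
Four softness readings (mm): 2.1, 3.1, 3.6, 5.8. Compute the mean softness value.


3.65 mm

Sum = 2.1 + 3.1 + 3.6 + 5.8
Mean = 14.6 / 4 = 3.65 mm


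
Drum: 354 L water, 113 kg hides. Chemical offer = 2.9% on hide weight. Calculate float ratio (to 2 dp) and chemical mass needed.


Float ratio = 354 / 113 = 3.13
Chemical = 113 x 2.9 / 100 = 3.277 kg


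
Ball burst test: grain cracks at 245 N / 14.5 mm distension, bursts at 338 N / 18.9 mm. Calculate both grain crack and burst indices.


Crack index = 16.9 N/mm
Burst index = 17.9 N/mm


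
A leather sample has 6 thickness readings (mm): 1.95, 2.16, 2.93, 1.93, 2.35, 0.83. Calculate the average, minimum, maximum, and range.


Average = 2.03 mm
Min = 0.83 mm
Max = 2.93 mm
Range = 2.10 mm

Sum = 12.15
Average = 12.15 / 6 = 2.03 mm
Minimum = 0.83 mm
Maximum = 2.93 mm
Range = 2.93 - 0.83 = 2.10 mm


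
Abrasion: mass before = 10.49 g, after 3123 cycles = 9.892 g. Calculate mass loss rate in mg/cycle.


Mass loss = 10.49 - 9.892 = 0.598 g
Rate = 0.598 / 3123 x 1000 = 0.191 mg/cycle


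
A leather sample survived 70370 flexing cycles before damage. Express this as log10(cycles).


4.85


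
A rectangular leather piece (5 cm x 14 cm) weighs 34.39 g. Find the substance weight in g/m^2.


Area = 5 x 14 = 70 cm^2
SW = 34.39 / 70 x 10000 = 4912.9 g/m^2


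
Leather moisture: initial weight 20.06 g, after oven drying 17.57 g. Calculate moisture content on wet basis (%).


Moisture = 20.06 - 17.57 = 2.49 g
MC = 2.49 / 20.06 x 100 = 12.4%


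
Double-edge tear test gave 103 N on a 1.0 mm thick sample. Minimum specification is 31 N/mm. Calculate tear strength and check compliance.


Tear strength = 103.0 N/mm
Compliant: Yes


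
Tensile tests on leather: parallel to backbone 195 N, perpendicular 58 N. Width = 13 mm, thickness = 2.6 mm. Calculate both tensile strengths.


Parallel = 5.77 N/mm^2
Perpendicular = 1.72 N/mm^2

Area = 13 x 2.6 = 33.8 mm^2
TS (parallel) = 195 / 33.8 = 5.77 N/mm^2
TS (perpendicular) = 58 / 33.8 = 1.72 N/mm^2


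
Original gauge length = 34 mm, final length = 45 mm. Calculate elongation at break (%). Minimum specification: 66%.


Elongation = 32.4%
Meets spec: No

Extension = 45 - 34 = 11 mm
Elongation = 11 / 34 x 100 = 32.4%
Minimum required: 66%
Meets specification: No


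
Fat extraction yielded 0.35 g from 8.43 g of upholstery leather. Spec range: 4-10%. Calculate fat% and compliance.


Fat content = 4.2%
Compliant: Yes


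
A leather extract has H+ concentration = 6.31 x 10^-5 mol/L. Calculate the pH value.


pH = -log10[H+]
pH = -log10(6.31 x 10^-5) = 4.20


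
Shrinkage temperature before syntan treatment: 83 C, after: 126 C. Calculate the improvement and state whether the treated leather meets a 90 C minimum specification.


Improvement = 43 C
Meets 90 C spec: Yes


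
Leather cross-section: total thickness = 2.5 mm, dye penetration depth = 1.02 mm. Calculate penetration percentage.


Penetration% = 1.02 / 2.5 x 100
Penetration = 40.8%


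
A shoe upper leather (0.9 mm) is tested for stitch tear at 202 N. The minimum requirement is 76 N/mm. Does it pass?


STS = 224.4 N/mm
Passes: Yes


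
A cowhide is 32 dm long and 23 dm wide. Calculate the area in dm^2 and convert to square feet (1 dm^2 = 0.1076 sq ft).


736 dm^2
79.19 sq ft


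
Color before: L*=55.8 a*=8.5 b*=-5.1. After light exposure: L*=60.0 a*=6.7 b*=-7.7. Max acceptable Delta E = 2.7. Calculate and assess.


dL = 4.2, da = -1.8, db = -2.6
dE = sqrt((4.2)^2 + (-1.8)^2 + (-2.6)^2) = 5.26
Max = 2.7
Passes: No


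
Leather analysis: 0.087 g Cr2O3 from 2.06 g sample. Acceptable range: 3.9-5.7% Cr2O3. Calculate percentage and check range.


Cr2O3 = 4.22%
Within range: Yes

Cr2O3% = 0.087 / 2.06 x 100 = 4.22%
Acceptable range: 3.9 to 5.7%
Within range: Yes


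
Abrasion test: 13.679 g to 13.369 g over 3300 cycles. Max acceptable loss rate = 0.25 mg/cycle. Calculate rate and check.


Rate = 0.094 mg/cycle
Passes: Yes


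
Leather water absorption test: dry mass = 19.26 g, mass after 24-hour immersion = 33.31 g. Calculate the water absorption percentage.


Water absorbed = 33.31 - 19.26 = 14.05 g
WA% = 14.05 / 19.26 x 100 = 72.9%


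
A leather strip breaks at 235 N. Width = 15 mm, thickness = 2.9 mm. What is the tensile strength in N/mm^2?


Cross-sectional area = 15 x 2.9 = 43.5 mm^2
Tensile strength = 235 / 43.5 = 5.40 N/mm^2


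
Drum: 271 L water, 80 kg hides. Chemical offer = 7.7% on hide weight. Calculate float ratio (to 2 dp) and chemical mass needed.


Float ratio = 271 / 80 = 3.39
Chemical = 80 x 7.7 / 100 = 6.16 kg


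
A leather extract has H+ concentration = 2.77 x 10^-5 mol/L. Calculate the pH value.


pH = -log10[H+]
pH = -log10(2.77 x 10^-5) = 4.56


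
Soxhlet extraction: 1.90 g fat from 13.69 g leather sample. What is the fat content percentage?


Fat content = 1.90 / 13.69 x 100
Fat = 13.9%


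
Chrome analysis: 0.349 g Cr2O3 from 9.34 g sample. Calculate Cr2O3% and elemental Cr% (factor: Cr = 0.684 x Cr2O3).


Cr2O3% = 0.349 / 9.34 x 100 = 3.74%
Cr% = 3.74 x 0.684 = 2.56%


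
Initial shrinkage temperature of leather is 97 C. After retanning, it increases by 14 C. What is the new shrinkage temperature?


111 C

New Ts = 97 + 14 = 111 C


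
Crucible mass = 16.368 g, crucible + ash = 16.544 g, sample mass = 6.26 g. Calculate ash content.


Ash mass = 16.544 - 16.368 = 0.176 g
Ash% = 0.176 / 6.26 x 100 = 2.81%


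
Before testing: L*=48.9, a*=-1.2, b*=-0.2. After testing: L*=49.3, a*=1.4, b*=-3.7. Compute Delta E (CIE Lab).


dL = 49.3 - 48.9 = 0.4
da = 1.4 - (-1.2) = 2.6
db = -3.7 - (-0.2) = -3.5
dE = sqrt((0.4)^2 + (2.6)^2 + (-3.5)^2) = 4.38


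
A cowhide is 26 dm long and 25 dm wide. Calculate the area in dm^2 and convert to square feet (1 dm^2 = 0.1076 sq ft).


650 dm^2
69.94 sq ft

Area = 26 x 25 = 650 dm^2
Conversion: 650 x 0.1076 = 69.94 sq ft


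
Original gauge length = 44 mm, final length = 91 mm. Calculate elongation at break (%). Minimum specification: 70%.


Extension = 91 - 44 = 47 mm
Elongation = 47 / 44 x 100 = 106.8%
Minimum required: 70%
Meets specification: Yes


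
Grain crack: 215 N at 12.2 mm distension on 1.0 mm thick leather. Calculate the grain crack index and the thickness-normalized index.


Crack index = 215 / 12.2 = 17.6 N/mm
Normalized = 17.6 / 1.0 = 17.6 N/mm per mm


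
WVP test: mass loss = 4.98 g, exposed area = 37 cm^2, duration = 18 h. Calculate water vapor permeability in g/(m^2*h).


74.77 g/(m^2*h)

WVP = mass_loss / (area x time) x 10000
WVP = 4.98 / (37 x 18) x 10000
WVP = 4.98 / 666 x 10000 = 74.77 g/(m^2*h)


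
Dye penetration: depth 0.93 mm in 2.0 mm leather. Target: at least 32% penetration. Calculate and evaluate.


Penetration = 0.93 / 2.0 x 100 = 46.5%
Target: 32%
Meets target: Yes


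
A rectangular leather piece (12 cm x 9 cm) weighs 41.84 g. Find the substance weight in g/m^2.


3874.1 g/m^2

Area = 12 x 9 = 108 cm^2
SW = 41.84 / 108 x 10000 = 3874.1 g/m^2


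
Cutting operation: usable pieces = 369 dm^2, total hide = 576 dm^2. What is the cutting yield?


Yield = usable / total x 100
Yield = 369 / 576 x 100 = 64.1%


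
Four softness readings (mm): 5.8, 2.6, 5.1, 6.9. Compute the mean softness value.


Sum = 5.8 + 2.6 + 5.1 + 6.9
Mean = 20.4 / 4 = 5.10 mm


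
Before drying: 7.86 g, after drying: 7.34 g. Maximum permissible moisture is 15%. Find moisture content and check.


Moisture content = 6.6%
Acceptable: Yes


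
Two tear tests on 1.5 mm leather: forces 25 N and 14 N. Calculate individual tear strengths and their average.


Tear 1 = 25 / 1.5 = 16.7 N/mm
Tear 2 = 14 / 1.5 = 9.3 N/mm
Average = (16.7 + 9.3) / 2 = 13.0 N/mm


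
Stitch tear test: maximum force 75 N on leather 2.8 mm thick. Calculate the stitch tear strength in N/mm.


Stitch tear strength = force / thickness
STS = 75 / 2.8 = 26.8 N/mm


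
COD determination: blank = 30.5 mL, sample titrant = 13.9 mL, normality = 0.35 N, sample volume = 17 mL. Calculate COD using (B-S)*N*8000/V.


COD = (30.5 - 13.9) x 0.35 x 8000 / 17
COD = 16.6 x 0.35 x 8000 / 17
COD = 2734.1 mg/L


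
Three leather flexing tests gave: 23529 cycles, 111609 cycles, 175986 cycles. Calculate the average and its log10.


Average = (23529 + 111609 + 175986) / 3 = 103708 cycles
log10(103708) = 5.02


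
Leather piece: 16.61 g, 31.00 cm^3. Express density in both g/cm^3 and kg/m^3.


0.536 g/cm^3
536 kg/m^3

Density = 16.61 / 31.00 = 0.536 g/cm^3
Convert: 0.536 x 1000 = 536 kg/m^3


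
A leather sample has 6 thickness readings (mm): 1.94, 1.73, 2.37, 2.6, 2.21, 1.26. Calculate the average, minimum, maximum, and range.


Average = 2.02 mm
Min = 1.26 mm
Max = 2.6 mm
Range = 1.34 mm

Sum = 12.11
Average = 12.11 / 6 = 2.02 mm
Minimum = 1.26 mm
Maximum = 2.6 mm
Range = 2.6 - 1.26 = 1.34 mm


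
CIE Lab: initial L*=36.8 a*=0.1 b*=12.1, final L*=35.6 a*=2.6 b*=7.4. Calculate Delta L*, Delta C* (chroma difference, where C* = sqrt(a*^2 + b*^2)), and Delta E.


Delta L* = 35.6 - 36.8 = -1.2
C1* = sqrt((0.1)^2 + (12.1)^2) = 12.100
C2* = sqrt((2.6)^2 + (7.4)^2) = 7.843
Delta C* = 7.843 - 12.100 = -4.26
Delta E = sqrt((-1.2)^2 + (2.5)^2 + (-4.7)^2) = 5.46


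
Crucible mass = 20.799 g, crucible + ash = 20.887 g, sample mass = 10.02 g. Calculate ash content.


Ash mass = 20.887 - 20.799 = 0.088 g
Ash% = 0.088 / 10.02 x 100 = 0.88%


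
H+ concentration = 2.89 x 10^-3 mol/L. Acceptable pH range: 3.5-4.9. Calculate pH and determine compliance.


pH = 2.54
Compliant: No


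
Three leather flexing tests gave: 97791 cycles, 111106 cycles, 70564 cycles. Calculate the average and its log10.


Average = (97791 + 111106 + 70564) / 3 = 93154 cycles
log10(93154) = 4.97


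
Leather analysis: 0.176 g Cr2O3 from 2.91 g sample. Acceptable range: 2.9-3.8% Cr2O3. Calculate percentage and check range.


Cr2O3 = 6.05%
Within range: No

Cr2O3% = 0.176 / 2.91 x 100 = 6.05%
Acceptable range: 2.9 to 3.8%
Within range: No


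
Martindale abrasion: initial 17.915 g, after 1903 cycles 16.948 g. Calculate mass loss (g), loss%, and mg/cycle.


Mass loss = 0.967 g
Loss = 5.40%
Rate = 0.508 mg/cycle

Loss = 17.915 - 16.948 = 0.967 g
Loss% = 0.967 / 17.915 x 100 = 5.40%
Rate = 0.967 / 1903 x 1000 = 0.508 mg/cycle


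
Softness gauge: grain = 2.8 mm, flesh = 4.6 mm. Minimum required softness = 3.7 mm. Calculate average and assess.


Average softness = 3.70 mm
Meets requirement: Yes


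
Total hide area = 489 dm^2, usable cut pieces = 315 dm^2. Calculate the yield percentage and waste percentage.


Yield = 64.4%
Waste = 35.6%

Yield = 315 / 489 x 100 = 64.4%
Waste = 489 - 315 = 174 dm^2
Waste% = 100 - 64.4 = 35.6%


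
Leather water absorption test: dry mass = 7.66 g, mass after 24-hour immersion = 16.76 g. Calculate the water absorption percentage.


Water absorbed = 16.76 - 7.66 = 9.10 g
WA% = 9.10 / 7.66 x 100 = 118.8%


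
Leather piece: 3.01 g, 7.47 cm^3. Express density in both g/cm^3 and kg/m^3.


0.403 g/cm^3
403 kg/m^3

Density = 3.01 / 7.47 = 0.403 g/cm^3
Convert: 0.403 x 1000 = 403 kg/m^3


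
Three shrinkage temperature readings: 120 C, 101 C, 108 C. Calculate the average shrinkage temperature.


109.7 C


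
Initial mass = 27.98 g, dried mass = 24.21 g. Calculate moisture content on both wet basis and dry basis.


Moisture lost = 27.98 - 24.21 = 3.77 g
Wet basis MC = 3.77 / 27.98 x 100 = 13.5%
Dry basis MC = 3.77 / 24.21 x 100 = 15.6%


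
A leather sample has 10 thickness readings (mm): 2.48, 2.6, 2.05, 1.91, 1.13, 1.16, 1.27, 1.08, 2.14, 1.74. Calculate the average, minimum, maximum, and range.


Average = 1.76 mm
Min = 1.08 mm
Max = 2.6 mm
Range = 1.52 mm


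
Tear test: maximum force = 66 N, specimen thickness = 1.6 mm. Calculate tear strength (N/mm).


Tear strength = force / thickness
Tear = 66 / 1.6 = 41.3 N/mm


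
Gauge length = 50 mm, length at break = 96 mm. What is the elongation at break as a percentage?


92.0%

Extension = 96 - 50 = 46 mm
Elongation = 46 / 50 x 100 = 92.0%


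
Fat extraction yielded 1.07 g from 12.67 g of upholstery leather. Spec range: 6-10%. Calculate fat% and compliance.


Fat% = 1.07 / 12.67 x 100 = 8.4%
Spec range: 6-10%
Compliant: Yes


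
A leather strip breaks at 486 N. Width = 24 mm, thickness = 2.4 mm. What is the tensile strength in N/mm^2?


8.44 N/mm^2

Cross-sectional area = 24 x 2.4 = 57.6 mm^2
Tensile strength = 486 / 57.6 = 8.44 N/mm^2


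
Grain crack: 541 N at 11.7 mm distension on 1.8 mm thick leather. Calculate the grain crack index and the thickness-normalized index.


Crack index = 46.2 N/mm
Normalized index = 25.7 N/mm per mm

Crack index = 541 / 11.7 = 46.2 N/mm
Normalized = 46.2 / 1.8 = 25.7 N/mm per mm


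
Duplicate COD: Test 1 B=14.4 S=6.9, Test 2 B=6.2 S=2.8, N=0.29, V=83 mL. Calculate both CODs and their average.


COD1 = 209.6 mg/L
COD2 = 95.0 mg/L
Average = 152.3 mg/L


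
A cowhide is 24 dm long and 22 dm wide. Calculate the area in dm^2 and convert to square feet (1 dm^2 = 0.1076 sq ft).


Area = 24 x 22 = 528 dm^2
Conversion: 528 x 0.1076 = 56.81 sq ft


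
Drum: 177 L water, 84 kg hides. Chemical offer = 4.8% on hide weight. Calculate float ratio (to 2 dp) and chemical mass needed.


Float ratio = 2.11
Chemical needed = 4.032 kg


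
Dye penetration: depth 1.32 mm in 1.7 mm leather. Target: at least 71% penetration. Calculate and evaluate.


Penetration = 77.6%
Meets target: Yes

Penetration = 1.32 / 1.7 x 100 = 77.6%
Target: 71%
Meets target: Yes


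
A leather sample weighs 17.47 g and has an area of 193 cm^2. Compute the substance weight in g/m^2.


905.2 g/m^2


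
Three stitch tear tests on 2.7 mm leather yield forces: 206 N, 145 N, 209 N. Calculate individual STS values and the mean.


STS1 = 206 / 2.7 = 76.3 N/mm
STS2 = 145 / 2.7 = 53.7 N/mm
STS3 = 209 / 2.7 = 77.4 N/mm
Mean = (76.3 + 53.7 + 77.4) / 3 = 69.1 N/mm


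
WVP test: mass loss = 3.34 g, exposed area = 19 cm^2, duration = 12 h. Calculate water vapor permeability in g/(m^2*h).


WVP = mass_loss / (area x time) x 10000
WVP = 3.34 / (19 x 12) x 10000
WVP = 3.34 / 228 x 10000 = 146.49 g/(m^2*h)


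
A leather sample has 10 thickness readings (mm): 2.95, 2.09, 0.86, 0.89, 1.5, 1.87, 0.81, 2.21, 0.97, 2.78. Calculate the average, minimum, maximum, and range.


Sum = 16.93
Average = 16.93 / 10 = 1.69 mm
Minimum = 0.81 mm
Maximum = 2.95 mm
Range = 2.95 - 0.81 = 2.14 mm


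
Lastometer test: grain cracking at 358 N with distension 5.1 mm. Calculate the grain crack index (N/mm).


70.2 N/mm


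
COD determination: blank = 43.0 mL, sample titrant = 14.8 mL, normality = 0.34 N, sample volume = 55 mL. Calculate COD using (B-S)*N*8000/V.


COD = (43.0 - 14.8) x 0.34 x 8000 / 55
COD = 28.2 x 0.34 x 8000 / 55
COD = 1394.6 mg/L


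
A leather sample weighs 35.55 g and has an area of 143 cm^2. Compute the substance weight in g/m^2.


2486.0 g/m^2


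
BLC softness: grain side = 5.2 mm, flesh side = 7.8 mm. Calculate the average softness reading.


6.50 mm

Average = (5.2 + 7.8) / 2
Average = 6.50 mm


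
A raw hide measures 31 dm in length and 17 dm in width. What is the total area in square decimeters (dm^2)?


Area = length x width
Area = 31 x 17 = 527 dm^2


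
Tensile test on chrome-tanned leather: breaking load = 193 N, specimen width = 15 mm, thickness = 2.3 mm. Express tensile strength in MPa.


Cross-section = 15 x 2.3 = 34.5 mm^2
TS = 193 / 34.5 = 5.59 MPa
(1 N/mm^2 = 1 MPa)


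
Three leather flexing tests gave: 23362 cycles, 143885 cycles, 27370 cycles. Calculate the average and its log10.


Average = 64872 cycles
log10 = 4.81


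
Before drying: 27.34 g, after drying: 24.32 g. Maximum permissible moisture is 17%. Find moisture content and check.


Moisture content = 11.0%
Acceptable: Yes


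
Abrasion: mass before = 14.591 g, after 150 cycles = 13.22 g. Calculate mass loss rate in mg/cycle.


9.140 mg/cycle


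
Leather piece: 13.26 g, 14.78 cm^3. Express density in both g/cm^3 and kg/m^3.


0.897 g/cm^3
897 kg/m^3


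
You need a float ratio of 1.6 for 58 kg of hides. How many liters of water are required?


92.8 L


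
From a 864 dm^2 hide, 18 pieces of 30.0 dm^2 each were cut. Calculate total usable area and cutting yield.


Usable area = 540.0 dm^2
Yield = 62.5%


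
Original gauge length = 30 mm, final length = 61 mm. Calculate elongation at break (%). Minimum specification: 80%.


Extension = 61 - 30 = 31 mm
Elongation = 31 / 30 x 100 = 103.3%
Minimum required: 80%
Meets specification: Yes


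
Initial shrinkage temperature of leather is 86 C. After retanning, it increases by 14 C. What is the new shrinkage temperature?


New Ts = 86 + 14 = 100 C


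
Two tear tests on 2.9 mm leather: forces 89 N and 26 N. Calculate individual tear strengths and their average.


Tear 1 = 30.7 N/mm
Tear 2 = 9.0 N/mm
Average = 19.9 N/mm

Tear 1 = 89 / 2.9 = 30.7 N/mm
Tear 2 = 26 / 2.9 = 9.0 N/mm
Average = (30.7 + 9.0) / 2 = 19.9 N/mm


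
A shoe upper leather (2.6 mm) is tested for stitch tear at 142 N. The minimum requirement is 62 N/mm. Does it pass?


STS = 142 / 2.6 = 54.6 N/mm
Minimum required: 62 N/mm
Passes: No


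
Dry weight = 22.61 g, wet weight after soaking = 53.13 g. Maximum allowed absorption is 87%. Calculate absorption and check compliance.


WA = (53.13 - 22.61) / 22.61 x 100 = 135.0%
Maximum allowed: 87%
Compliant: No


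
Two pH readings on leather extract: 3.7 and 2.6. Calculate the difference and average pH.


Difference = |3.7 - 2.6| = 1.1
Average = (3.7 + 2.6) / 2 = 3.15


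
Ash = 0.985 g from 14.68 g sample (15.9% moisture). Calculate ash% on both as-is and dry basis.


As-is ash = 6.71%
Dry-basis ash = 7.98%


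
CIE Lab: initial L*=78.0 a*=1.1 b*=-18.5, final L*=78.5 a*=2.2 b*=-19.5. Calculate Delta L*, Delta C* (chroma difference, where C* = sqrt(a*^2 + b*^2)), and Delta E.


Delta L* = 0.5
Delta C* = 1.09
Delta E = 1.57

Delta L* = 78.5 - 78.0 = 0.5
C1* = sqrt((1.1)^2 + (-18.5)^2) = 18.533
C2* = sqrt((2.2)^2 + (-19.5)^2) = 19.624
Delta C* = 19.624 - 18.533 = 1.09
Delta E = sqrt((0.5)^2 + (1.1)^2 + (-1.0)^2) = 1.57


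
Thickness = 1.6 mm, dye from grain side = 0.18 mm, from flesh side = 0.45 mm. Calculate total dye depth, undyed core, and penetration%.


Total dyed = 0.18 + 0.45 = 0.63 mm
Undyed core = 1.6 - 0.63 = 0.97 mm
Penetration = 0.63 / 1.6 x 100 = 39.4%


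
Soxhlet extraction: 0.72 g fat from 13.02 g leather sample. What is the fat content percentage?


5.5%

Fat content = 0.72 / 13.02 x 100
Fat = 5.5%


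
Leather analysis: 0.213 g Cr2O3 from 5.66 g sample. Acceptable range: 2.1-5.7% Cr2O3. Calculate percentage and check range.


Cr2O3 = 3.76%
Within range: Yes

Cr2O3% = 0.213 / 5.66 x 100 = 3.76%
Acceptable range: 2.1 to 5.7%
Within range: Yes


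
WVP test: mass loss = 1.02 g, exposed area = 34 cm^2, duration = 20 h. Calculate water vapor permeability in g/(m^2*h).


WVP = mass_loss / (area x time) x 10000
WVP = 1.02 / (34 x 20) x 10000
WVP = 1.02 / 680 x 10000 = 15.00 g/(m^2*h)


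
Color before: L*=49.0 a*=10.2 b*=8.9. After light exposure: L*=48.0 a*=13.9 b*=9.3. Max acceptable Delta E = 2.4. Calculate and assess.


Delta E = 3.85
Passes: No

dL = -1.0, da = 3.7, db = 0.4
dE = sqrt((-1.0)^2 + (3.7)^2 + (0.4)^2) = 3.85
Max = 2.4
Passes: No


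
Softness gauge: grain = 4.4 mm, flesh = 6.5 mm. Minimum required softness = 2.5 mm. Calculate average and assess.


Average = (4.4 + 6.5) / 2 = 5.45 mm
Minimum = 2.5 mm
Meets requirement: Yes


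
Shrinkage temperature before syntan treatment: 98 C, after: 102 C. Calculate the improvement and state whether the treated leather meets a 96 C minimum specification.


Improvement = 4 C
Meets 96 C spec: Yes


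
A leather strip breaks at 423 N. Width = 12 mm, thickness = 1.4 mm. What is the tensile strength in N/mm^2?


25.18 N/mm^2

Cross-sectional area = 12 x 1.4 = 16.8 mm^2
Tensile strength = 423 / 16.8 = 25.18 N/mm^2


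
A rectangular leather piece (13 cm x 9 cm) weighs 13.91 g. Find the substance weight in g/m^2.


Area = 13 x 9 = 117 cm^2
SW = 13.91 / 117 x 10000 = 1188.9 g/m^2


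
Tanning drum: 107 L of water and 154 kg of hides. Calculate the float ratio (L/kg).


0.7


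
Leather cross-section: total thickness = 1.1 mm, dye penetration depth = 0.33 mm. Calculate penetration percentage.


30.0%

Penetration% = 0.33 / 1.1 x 100
Penetration = 30.0%


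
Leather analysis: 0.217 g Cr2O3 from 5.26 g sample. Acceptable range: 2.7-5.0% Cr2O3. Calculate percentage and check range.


Cr2O3% = 0.217 / 5.26 x 100 = 4.13%
Acceptable range: 2.7 to 5.0%
Within range: Yes


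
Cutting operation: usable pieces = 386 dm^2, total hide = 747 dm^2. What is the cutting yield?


Yield = usable / total x 100
Yield = 386 / 747 x 100 = 51.7%


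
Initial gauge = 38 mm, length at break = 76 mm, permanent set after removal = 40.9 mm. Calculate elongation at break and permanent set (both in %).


Elongation at break = (76 - 38) / 38 x 100 = 100.0%
Permanent set = (40.9 - 38) / 38 x 100 = 7.6%


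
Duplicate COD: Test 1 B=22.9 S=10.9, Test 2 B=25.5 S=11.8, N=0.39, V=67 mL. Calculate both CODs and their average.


COD1 = (22.9 - 10.9) x 0.39 x 8000 / 67 = 558.8 mg/L
COD2 = (25.5 - 11.8) x 0.39 x 8000 / 67 = 638.0 mg/L
Average = (558.8 + 638.0) / 2 = 598.4 mg/L


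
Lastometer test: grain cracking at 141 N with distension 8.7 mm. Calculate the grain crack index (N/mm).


Grain crack index = force / distension
Index = 141 / 8.7 = 16.2 N/mm


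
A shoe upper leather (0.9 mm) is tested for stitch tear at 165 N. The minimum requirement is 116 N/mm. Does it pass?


STS = 183.3 N/mm
Passes: Yes


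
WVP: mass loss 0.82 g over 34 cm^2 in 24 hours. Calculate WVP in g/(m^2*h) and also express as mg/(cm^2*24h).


WVP = 10.05 g/(m^2*h)
Daily rate = 24.12 mg/(cm^2*24h)

WVP = 0.82 / (34 x 24) x 10000 = 10.05 g/(m^2*h)
Mass loss in mg = 0.82 x 1000 = 820 mg
Per cm^2 per 24h in mg: 820 x 24 / (34 x 24) = 19680 / 816 = 24.12 mg/(cm^2*24h)


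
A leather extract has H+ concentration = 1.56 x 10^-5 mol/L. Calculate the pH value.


pH = -log10[H+]
pH = -log10(1.56 x 10^-5) = 4.81


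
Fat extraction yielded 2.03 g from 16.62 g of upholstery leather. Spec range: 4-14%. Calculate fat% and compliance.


Fat% = 2.03 / 16.62 x 100 = 12.2%
Spec range: 4-14%
Compliant: Yes


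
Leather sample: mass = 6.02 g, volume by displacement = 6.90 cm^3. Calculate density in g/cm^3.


Density = mass / volume
Density = 6.02 / 6.90 = 0.872 g/cm^3


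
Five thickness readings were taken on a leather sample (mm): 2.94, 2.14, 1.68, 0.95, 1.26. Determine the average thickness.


1.79 mm

Sum = 2.94 + 2.14 + 1.68 + 0.95 + 1.26 = 8.97
Average = 8.97 / 5 = 1.79 mm


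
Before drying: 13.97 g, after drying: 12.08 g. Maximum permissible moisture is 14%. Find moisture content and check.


Moisture content = 13.5%
Acceptable: Yes

MC = (13.97 - 12.08) / 13.97 x 100 = 13.5%
Maximum: 14%
Acceptable: Yes


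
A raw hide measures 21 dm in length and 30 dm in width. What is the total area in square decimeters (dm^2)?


630 dm^2


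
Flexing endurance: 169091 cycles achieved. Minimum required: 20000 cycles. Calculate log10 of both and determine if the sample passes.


Achieved: log10 = 5.23
Required: log10 = 4.30
Passes: Yes


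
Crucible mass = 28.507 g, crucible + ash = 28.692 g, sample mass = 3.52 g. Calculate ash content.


Ash mass = 0.185 g
Ash content = 5.26%


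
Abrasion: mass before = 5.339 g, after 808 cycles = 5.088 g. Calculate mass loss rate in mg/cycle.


Mass loss = 5.339 - 5.088 = 0.251 g
Rate = 0.251 / 808 x 1000 = 0.311 mg/cycle


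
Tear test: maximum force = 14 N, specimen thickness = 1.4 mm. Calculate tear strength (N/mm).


Tear strength = force / thickness
Tear = 14 / 1.4 = 10.0 N/mm


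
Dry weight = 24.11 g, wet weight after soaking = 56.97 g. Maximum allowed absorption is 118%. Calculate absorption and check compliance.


Absorption = 136.3%
Compliant: No


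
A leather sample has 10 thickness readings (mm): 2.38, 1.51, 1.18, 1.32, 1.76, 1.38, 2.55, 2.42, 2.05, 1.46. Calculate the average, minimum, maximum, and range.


Sum = 18.01
Average = 18.01 / 10 = 1.80 mm
Minimum = 1.18 mm
Maximum = 2.55 mm
Range = 2.55 - 1.18 = 1.37 mm


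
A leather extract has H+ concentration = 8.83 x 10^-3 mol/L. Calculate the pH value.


pH = -log10[H+]
pH = -log10(8.83 x 10^-3) = 2.05


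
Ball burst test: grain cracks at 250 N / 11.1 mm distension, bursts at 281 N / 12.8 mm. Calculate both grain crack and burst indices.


Crack index = 250 / 11.1 = 22.5 N/mm
Burst index = 281 / 12.8 = 22.0 N/mm


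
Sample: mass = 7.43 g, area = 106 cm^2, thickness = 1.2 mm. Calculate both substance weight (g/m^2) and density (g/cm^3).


Substance weight = 700.9 g/m^2
Density = 0.584 g/cm^3


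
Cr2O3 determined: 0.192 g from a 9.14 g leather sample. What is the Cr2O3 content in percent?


2.10%


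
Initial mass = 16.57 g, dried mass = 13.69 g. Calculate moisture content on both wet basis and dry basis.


Wet basis = 17.4%
Dry basis = 21.0%

Moisture lost = 16.57 - 13.69 = 2.88 g
Wet basis MC = 2.88 / 16.57 x 100 = 17.4%
Dry basis MC = 2.88 / 13.69 x 100 = 21.0%


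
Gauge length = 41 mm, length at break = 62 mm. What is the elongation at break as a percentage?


51.2%

Extension = 62 - 41 = 21 mm
Elongation = 21 / 41 x 100 = 51.2%


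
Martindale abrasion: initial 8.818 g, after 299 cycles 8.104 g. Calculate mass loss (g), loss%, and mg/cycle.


Loss = 8.818 - 8.104 = 0.714 g
Loss% = 0.714 / 8.818 x 100 = 8.10%
Rate = 0.714 / 299 x 1000 = 2.388 mg/cycle


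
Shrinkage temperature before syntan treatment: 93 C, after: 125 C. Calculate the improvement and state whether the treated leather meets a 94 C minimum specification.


Improvement = 32 C
Meets 94 C spec: Yes

Improvement = 125 - 93 = 32 C
Spec check: 125 C >= 94 C? Yes


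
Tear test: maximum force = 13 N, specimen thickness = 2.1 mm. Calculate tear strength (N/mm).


6.2 N/mm

Tear strength = force / thickness
Tear = 13 / 2.1 = 6.2 N/mm


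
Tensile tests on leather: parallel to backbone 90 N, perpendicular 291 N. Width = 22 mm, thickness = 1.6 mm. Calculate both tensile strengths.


Area = 22 x 1.6 = 35.2 mm^2
TS (parallel) = 90 / 35.2 = 2.56 N/mm^2
TS (perpendicular) = 291 / 35.2 = 8.27 N/mm^2


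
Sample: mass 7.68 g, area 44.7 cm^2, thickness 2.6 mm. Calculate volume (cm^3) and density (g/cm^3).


Volume = 11.622 cm^3
Density = 0.661 g/cm^3

Thickness in cm = 2.6 / 10 = 0.26 cm
Volume = 44.7 x 0.26 = 11.622 cm^3
Density = 7.68 / 11.622 = 0.661 g/cm^3


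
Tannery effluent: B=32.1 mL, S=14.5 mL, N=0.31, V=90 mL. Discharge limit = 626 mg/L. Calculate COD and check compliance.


COD = (32.1 - 14.5) x 0.31 x 8000 / 90 = 485.0 mg/L
Limit: 626 mg/L
Compliant: Yes


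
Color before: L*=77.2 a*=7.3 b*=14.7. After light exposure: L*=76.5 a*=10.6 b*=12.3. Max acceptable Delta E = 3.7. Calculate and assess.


Delta E = 4.14
Passes: No

dL = -0.7, da = 3.3, db = -2.4
dE = sqrt((-0.7)^2 + (3.3)^2 + (-2.4)^2) = 4.14
Max = 3.7
Passes: No


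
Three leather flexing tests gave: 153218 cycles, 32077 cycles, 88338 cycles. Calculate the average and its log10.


Average = (153218 + 32077 + 88338) / 3 = 91211 cycles
log10(91211) = 4.96


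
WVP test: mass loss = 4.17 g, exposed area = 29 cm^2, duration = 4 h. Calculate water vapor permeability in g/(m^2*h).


WVP = mass_loss / (area x time) x 10000
WVP = 4.17 / (29 x 4) x 10000
WVP = 4.17 / 116 x 10000 = 359.48 g/(m^2*h)


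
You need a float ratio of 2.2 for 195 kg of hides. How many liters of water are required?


Water = hide weight x target ratio
Water = 195 x 2.2 = 429.0 L


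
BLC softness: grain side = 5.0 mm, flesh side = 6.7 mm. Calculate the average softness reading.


Average = (5.0 + 6.7) / 2
Average = 5.85 mm


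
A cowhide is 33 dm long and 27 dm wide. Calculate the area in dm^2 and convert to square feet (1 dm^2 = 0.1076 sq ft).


Area = 33 x 27 = 891 dm^2
Conversion: 891 x 0.1076 = 95.87 sq ft


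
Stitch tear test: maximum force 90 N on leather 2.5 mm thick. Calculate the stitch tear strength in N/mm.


36.0 N/mm

Stitch tear strength = force / thickness
STS = 90 / 2.5 = 36.0 N/mm


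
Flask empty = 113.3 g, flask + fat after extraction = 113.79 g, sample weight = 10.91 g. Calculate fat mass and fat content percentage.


Fat mass = 113.79 - 113.3 = 0.49 g
Fat% = 0.49 / 10.91 x 100 = 4.5%


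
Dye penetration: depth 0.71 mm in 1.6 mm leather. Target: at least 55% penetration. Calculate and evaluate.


Penetration = 44.4%
Meets target: No

Penetration = 0.71 / 1.6 x 100 = 44.4%
Target: 55%
Meets target: No


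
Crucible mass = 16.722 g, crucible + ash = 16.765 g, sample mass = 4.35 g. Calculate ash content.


Ash mass = 16.765 - 16.722 = 0.043 g
Ash% = 0.043 / 4.35 x 100 = 0.99%


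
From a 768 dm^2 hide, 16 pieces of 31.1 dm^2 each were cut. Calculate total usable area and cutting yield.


Total usable = 16 x 31.1 = 497.6 dm^2
Yield = 497.6 / 768 x 100 = 64.8%


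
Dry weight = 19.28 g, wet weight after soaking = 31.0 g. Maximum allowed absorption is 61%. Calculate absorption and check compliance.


WA = (31.0 - 19.28) / 19.28 x 100 = 60.8%
Maximum allowed: 61%
Compliant: Yes


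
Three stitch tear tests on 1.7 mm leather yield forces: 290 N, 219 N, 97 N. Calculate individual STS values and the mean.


STS1 = 170.6 N/mm
STS2 = 128.8 N/mm
STS3 = 57.1 N/mm
Mean = 118.8 N/mm

STS1 = 290 / 1.7 = 170.6 N/mm
STS2 = 219 / 1.7 = 128.8 N/mm
STS3 = 97 / 1.7 = 57.1 N/mm
Mean = (170.6 + 128.8 + 57.1) / 3 = 118.8 N/mm


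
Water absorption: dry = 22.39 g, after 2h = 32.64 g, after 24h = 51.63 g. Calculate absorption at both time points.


2h absorption = 45.8%
24h absorption = 130.6%


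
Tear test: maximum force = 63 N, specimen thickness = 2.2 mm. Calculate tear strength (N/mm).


28.6 N/mm


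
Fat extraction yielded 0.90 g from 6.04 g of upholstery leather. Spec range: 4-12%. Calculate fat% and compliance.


Fat% = 0.90 / 6.04 x 100 = 14.9%
Spec range: 4-12%
Compliant: No


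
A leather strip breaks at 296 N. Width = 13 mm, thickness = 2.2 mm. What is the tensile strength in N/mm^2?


Cross-sectional area = 13 x 2.2 = 28.6 mm^2
Tensile strength = 296 / 28.6 = 10.35 N/mm^2


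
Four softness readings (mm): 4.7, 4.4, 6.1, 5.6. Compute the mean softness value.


Sum = 4.7 + 4.4 + 6.1 + 5.6
Mean = 20.8 / 4 = 5.20 mm


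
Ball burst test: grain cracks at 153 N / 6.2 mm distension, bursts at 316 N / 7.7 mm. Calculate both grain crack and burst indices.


Crack index = 24.7 N/mm
Burst index = 41.0 N/mm

Crack index = 153 / 6.2 = 24.7 N/mm
Burst index = 316 / 7.7 = 41.0 N/mm


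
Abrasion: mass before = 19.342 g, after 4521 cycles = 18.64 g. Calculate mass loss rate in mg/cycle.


0.155 mg/cycle


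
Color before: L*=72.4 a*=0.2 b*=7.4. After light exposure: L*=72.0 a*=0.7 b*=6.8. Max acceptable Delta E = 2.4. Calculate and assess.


Delta E = 0.88
Passes: Yes

dL = -0.4, da = 0.5, db = -0.6
dE = sqrt((-0.4)^2 + (0.5)^2 + (-0.6)^2) = 0.88
Max = 2.4
Passes: Yes


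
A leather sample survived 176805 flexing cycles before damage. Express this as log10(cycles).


log10(176805) = 5.25


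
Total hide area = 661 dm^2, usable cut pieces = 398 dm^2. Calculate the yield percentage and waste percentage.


Yield = 398 / 661 x 100 = 60.2%
Waste = 661 - 398 = 263 dm^2
Waste% = 100 - 60.2 = 39.8%


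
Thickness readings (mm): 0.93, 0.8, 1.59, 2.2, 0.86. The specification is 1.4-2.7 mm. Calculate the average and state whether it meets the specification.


Average = 1.28 mm
Within specification: No


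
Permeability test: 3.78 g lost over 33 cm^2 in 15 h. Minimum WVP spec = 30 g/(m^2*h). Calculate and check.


WVP = 76.36 g/(m^2*h)
Meets specification: Yes


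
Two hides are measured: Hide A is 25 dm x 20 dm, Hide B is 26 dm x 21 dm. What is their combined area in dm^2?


Hide A area = 25 x 20 = 500 dm^2
Hide B area = 26 x 21 = 546 dm^2
Total = 500 + 546 = 1046 dm^2


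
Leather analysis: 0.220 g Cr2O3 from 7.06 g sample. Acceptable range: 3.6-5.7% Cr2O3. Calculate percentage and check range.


Cr2O3 = 3.12%
Within range: No

Cr2O3% = 0.220 / 7.06 x 100 = 3.12%
Acceptable range: 3.6 to 5.7%
Within range: No


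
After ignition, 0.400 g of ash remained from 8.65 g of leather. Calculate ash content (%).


4.62%


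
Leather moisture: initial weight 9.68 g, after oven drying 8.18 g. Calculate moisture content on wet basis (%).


15.5%

Moisture = 9.68 - 8.18 = 1.50 g
MC = 1.50 / 9.68 x 100 = 15.5%


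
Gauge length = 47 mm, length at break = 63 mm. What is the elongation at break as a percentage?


34.0%

Extension = 63 - 47 = 16 mm
Elongation = 16 / 47 x 100 = 34.0%


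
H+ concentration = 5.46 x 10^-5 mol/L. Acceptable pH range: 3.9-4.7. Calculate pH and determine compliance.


pH = 4.26
Compliant: Yes


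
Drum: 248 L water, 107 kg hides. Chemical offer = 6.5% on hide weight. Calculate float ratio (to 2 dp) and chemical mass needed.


Float ratio = 2.32
Chemical needed = 6.955 kg

Float ratio = 248 / 107 = 2.32
Chemical = 107 x 6.5 / 100 = 6.955 kg


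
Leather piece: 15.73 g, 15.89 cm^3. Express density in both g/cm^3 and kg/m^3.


0.990 g/cm^3
990 kg/m^3

Density = 15.73 / 15.89 = 0.990 g/cm^3
Convert: 0.990 x 1000 = 990 kg/m^3


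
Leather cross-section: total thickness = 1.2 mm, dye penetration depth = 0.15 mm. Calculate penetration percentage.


12.5%


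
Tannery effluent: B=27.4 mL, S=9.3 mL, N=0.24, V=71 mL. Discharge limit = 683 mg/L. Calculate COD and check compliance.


COD = 489.5 mg/L
Compliant: Yes

COD = (27.4 - 9.3) x 0.24 x 8000 / 71 = 489.5 mg/L
Limit: 683 mg/L
Compliant: Yes


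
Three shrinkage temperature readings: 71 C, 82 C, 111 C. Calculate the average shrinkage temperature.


88.0 C

Average = (71 + 82 + 111) / 3
Average = 264 / 3 = 88.0 C


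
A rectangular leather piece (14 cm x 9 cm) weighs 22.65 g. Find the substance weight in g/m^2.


1797.6 g/m^2

Area = 14 x 9 = 126 cm^2
SW = 22.65 / 126 x 10000 = 1797.6 g/m^2


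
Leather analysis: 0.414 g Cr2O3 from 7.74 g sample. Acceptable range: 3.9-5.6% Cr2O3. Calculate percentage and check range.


Cr2O3% = 0.414 / 7.74 x 100 = 5.35%
Acceptable range: 3.9 to 5.6%
Within range: Yes


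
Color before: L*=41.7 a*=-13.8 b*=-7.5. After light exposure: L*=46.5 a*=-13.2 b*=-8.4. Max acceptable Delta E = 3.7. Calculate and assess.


dL = 4.8, da = 0.6, db = -0.9
dE = sqrt((4.8)^2 + (0.6)^2 + (-0.9)^2) = 4.92
Max = 3.7
Passes: No


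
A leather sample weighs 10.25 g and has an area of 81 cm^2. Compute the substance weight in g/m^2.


Substance weight = mass / area x 10000
SW = 10.25 / 81 x 10000
SW = 1265.4 g/m^2


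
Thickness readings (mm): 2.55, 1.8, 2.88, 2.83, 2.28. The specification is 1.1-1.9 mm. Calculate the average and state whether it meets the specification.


Average = 2.47 mm
Within specification: No

Sum = 12.34
Average = 12.34 / 5 = 2.47 mm
Specification range: 1.1 to 1.9 mm
Within spec: No


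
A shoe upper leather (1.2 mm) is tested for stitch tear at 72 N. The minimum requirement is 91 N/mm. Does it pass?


STS = 72 / 1.2 = 60.0 N/mm
Minimum required: 91 N/mm
Passes: No


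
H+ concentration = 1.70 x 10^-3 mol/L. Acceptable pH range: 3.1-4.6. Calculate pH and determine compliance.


pH = 2.77
Compliant: No

pH = -log10(1.70 x 10^-3) = 2.77
Range: 3.1 to 4.6
Compliant: No


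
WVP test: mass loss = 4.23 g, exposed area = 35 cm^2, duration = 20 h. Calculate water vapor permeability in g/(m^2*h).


60.43 g/(m^2*h)


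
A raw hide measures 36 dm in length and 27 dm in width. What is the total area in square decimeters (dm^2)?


972 dm^2

Area = length x width
Area = 36 x 27 = 972 dm^2


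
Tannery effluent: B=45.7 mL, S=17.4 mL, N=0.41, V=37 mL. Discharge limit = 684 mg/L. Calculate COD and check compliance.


COD = (45.7 - 17.4) x 0.41 x 8000 / 37 = 2508.8 mg/L
Limit: 684 mg/L
Compliant: No


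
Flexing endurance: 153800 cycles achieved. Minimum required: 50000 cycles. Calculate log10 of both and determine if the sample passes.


log10(153800) = 5.19
log10(50000) = 4.70
Passes: Yes


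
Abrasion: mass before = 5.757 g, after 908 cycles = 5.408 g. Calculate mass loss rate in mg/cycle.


Mass loss = 5.757 - 5.408 = 0.349 g
Rate = 0.349 / 908 x 1000 = 0.384 mg/cycle


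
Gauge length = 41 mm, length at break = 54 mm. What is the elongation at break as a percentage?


31.7%

Extension = 54 - 41 = 13 mm
Elongation = 13 / 41 x 100 = 31.7%


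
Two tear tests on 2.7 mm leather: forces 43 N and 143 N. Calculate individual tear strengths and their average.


Tear 1 = 15.9 N/mm
Tear 2 = 53.0 N/mm
Average = 34.5 N/mm

Tear 1 = 43 / 2.7 = 15.9 N/mm
Tear 2 = 143 / 2.7 = 53.0 N/mm
Average = (15.9 + 53.0) / 2 = 34.5 N/mm


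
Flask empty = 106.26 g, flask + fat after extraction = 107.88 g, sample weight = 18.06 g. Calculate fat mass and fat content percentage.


Fat mass = 107.88 - 106.26 = 1.62 g
Fat% = 1.62 / 18.06 x 100 = 9.0%


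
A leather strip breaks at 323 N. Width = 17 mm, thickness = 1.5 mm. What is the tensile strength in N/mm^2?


12.67 N/mm^2


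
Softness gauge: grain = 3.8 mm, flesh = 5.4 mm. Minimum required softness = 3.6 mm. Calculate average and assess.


Average softness = 4.60 mm
Meets requirement: Yes


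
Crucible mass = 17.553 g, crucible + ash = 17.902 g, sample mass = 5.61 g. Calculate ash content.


Ash mass = 0.349 g
Ash content = 6.22%


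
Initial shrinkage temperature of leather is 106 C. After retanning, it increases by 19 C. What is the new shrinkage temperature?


125 C

New Ts = 106 + 19 = 125 C


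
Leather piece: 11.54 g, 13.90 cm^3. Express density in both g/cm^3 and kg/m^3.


0.830 g/cm^3
830 kg/m^3

Density = 11.54 / 13.90 = 0.830 g/cm^3
Convert: 0.830 x 1000 = 830 kg/m^3


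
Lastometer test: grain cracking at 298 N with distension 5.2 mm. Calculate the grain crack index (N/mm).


Grain crack index = force / distension
Index = 298 / 5.2 = 57.3 N/mm


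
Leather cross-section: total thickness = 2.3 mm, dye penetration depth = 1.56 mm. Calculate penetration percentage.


67.8%


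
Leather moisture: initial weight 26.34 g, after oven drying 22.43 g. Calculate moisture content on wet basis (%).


Moisture = 26.34 - 22.43 = 3.91 g
MC = 3.91 / 26.34 x 100 = 14.8%


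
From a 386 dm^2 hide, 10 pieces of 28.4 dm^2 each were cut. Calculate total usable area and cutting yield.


Total usable = 10 x 28.4 = 284.0 dm^2
Yield = 284.0 / 386 x 100 = 73.6%


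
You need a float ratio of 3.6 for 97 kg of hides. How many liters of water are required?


349.2 L

Water = hide weight x target ratio
Water = 97 x 3.6 = 349.2 L


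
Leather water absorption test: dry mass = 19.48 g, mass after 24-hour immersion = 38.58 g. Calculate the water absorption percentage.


98.0%

Water absorbed = 38.58 - 19.48 = 19.10 g
WA% = 19.10 / 19.48 x 100 = 98.0%


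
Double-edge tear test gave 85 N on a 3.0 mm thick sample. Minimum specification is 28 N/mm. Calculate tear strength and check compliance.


Tear strength = 28.3 N/mm
Compliant: Yes

Tear strength = 85 / 3.0 = 28.3 N/mm
Required minimum = 28 N/mm
Compliant: Yes
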